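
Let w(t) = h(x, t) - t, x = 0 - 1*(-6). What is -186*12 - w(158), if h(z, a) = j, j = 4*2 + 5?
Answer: -2087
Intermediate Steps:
x = 6 (x = 0 + 6 = 6)
j = 13 (j = 8 + 5 = 13)
h(z, a) = 13
w(t) = 13 - t
-186*12 - w(158) = -186*12 - (13 - 1*158) = -2232 - (13 - 158) = -2232 - 1*(-145) = -2232 + 145 = -2087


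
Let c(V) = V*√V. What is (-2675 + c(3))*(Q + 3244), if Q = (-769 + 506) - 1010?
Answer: -5272425 + 5913*√3 ≈ -5.2622e+6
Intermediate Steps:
c(V) = V^(3/2)
Q = -1273 (Q = -263 - 1010 = -1273)
(-2675 + c(3))*(Q + 3244) = (-2675 + 3^(3/2))*(-1273 + 3244) = (-2675 + 3*√3)*1971 = -5272425 + 5913*√3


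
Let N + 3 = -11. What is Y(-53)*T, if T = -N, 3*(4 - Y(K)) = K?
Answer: 910/3 ≈ 303.33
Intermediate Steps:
N = -14 (N = -3 - 11 = -14)
Y(K) = 4 - K/3
T = 14 (T = -1*(-14) = 14)
Y(-53)*T = (4 - 1/3*(-53))*14 = (4 + 53/3)*14 = (65/3)*14 = 910/3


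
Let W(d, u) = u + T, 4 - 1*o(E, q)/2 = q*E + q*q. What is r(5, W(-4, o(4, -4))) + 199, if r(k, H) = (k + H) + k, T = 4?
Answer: 221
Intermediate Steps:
o(E, q) = 8 - 2*q² - 2*E*q (o(E, q) = 8 - 2*(q*E + q*q) = 8 - 2*(E*q + q²) = 8 - 2*(q² + E*q) = 8 + (-2*q² - 2*E*q) = 8 - 2*q² - 2*E*q)
W(d, u) = 4 + u (W(d, u) = u + 4 = 4 + u)
r(k, H) = H + 2*k (r(k, H) = (H + k) + k = H + 2*k)
r(5, W(-4, o(4, -4))) + 199 = ((4 + (8 - 2*(-4)² - 2*4*(-4))) + 2*5) + 199 = ((4 + (8 - 2*16 + 32)) + 10) + 199 = ((4 + (8 - 32 + 32)) + 10) + 199 = ((4 + 8) + 10) + 199 = (12 + 10) + 199 = 22 + 199 = 221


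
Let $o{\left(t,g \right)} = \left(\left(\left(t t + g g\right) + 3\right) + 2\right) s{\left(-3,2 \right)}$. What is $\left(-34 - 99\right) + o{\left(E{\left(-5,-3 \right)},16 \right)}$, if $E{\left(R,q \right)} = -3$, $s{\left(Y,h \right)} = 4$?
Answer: $947$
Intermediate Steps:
$o{\left(t,g \right)} = 20 + 4 g^{2} + 4 t^{2}$ ($o{\left(t,g \right)} = \left(\left(\left(t t + g g\right) + 3\right) + 2\right) 4 = \left(\left(\left(t^{2} + g^{2}\right) + 3\right) + 2\right) 4 = \left(\left(\left(g^{2} + t^{2}\right) + 3\right) + 2\right) 4 = \left(\left(3 + g^{2} + t^{2}\right) + 2\right) 4 = \left(5 + g^{2} + t^{2}\right) 4 = 20 + 4 g^{2} + 4 t^{2}$)
$\left(-34 - 99\right) + o{\left(E{\left(-5,-3 \right)},16 \right)} = \left(-34 - 99\right) + \left(20 + 4 \cdot 16^{2} + 4 \left(-3\right)^{2}\right) = \left(-34 - 99\right) + \left(20 + 4 \cdot 256 + 4 \cdot 9\right) = -133 + \left(20 + 1024 + 36\right) = -133 + 1080 = 947$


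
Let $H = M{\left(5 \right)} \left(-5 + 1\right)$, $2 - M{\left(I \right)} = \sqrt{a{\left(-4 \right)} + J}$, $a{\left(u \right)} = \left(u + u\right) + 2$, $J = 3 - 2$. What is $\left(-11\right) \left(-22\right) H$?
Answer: $-1936 + 968 i \sqrt{5} \approx -1936.0 + 2164.5 i$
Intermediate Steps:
$J = 1$ ($J = 3 - 2 = 1$)
$a{\left(u \right)} = 2 + 2 u$ ($a{\left(u \right)} = 2 u + 2 = 2 + 2 u$)
$M{\left(I \right)} = 2 - i \sqrt{5}$ ($M{\left(I \right)} = 2 - \sqrt{\left(2 + 2 \left(-4\right)\right) + 1} = 2 - \sqrt{\left(2 - 8\right) + 1} = 2 - \sqrt{-6 + 1} = 2 - \sqrt{-5} = 2 - i \sqrt{5}$)
$H = -8 + 4 i \sqrt{5}$ ($H = \left(2 - i \sqrt{5}\right) \left(-5 + 1\right) = \left(2 - i \sqrt{5}\right) \left(-4\right) = -8 + 4 i \sqrt{5} \approx -8.0 + 8.9443 i$)
$\left(-11\right) \left(-22\right) H = \left(-11\right) \left(-22\right) \left(-8 + 4 i \sqrt{5}\right) = 242 \left(-8 + 4 i \sqrt{5}\right) = -1936 + 968 i \sqrt{5}$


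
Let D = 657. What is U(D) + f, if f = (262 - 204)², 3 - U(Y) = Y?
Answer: 2710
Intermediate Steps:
U(Y) = 3 - Y
f = 3364 (f = 58² = 3364)
U(D) + f = (3 - 1*657) + 3364 = (3 - 657) + 3364 = -654 + 3364 = 2710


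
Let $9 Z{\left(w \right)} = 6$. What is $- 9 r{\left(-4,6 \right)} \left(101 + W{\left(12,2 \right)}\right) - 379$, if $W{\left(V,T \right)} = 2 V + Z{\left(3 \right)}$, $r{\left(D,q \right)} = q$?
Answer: $-7165$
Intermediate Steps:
$Z{\left(w \right)} = \frac{2}{3}$ ($Z{\left(w \right)} = \frac{1}{9} \cdot 6 = \frac{2}{3}$)
$W{\left(V,T \right)} = \frac{2}{3} + 2 V$ ($W{\left(V,T \right)} = 2 V + \frac{2}{3} = \frac{2}{3} + 2 V$)
$- 9 r{\left(-4,6 \right)} \left(101 + W{\left(12,2 \right)}\right) - 379 = \left(-9\right) 6 \left(101 + \left(\frac{2}{3} + 2 \cdot 12\right)\right) - 379 = - 54 \left(101 + \left(\frac{2}{3} + 24\right)\right) - 379 = - 54 \left(101 + \frac{74}{3}\right) - 379 = \left(-54\right) \frac{377}{3} - 379 = -6786 - 379 = -7165$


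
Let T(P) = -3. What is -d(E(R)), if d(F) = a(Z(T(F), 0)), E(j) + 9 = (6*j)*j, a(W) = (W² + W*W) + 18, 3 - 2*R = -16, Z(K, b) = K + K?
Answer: -90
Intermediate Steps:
Z(K, b) = 2*K
R = 19/2 (R = 3/2 - ½*(-16) = 3/2 + 8 = 19/2 ≈ 9.5000)
a(W) = 18 + 2*W² (a(W) = (W² + W²) + 18 = 2*W² + 18 = 18 + 2*W²)
E(j) = -9 + 6*j² (E(j) = -9 + (6*j)*j = -9 + 6*j²)
d(F) = 90 (d(F) = 18 + 2*(2*(-3))² = 18 + 2*(-6)² = 18 + 2*36 = 18 + 72 = 90)
-d(E(R)) = -1*90 = -90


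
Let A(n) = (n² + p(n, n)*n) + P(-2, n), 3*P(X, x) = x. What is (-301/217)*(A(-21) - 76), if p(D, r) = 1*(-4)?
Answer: -19006/31 ≈ -613.10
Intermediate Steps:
P(X, x) = x/3
p(D, r) = -4
A(n) = n² - 11*n/3 (A(n) = (n² - 4*n) + n/3 = n² - 11*n/3)
(-301/217)*(A(-21) - 76) = (-301/217)*((⅓)*(-21)*(-11 + 3*(-21)) - 76) = (-301*1/217)*((⅓)*(-21)*(-11 - 63) - 76) = -43*((⅓)*(-21)*(-74) - 76)/31 = -43*(518 - 76)/31 = -43/31*442 = -19006/31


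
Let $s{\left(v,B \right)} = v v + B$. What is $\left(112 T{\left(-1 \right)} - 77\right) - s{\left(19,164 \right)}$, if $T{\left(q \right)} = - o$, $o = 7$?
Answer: $-1386$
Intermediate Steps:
$T{\left(q \right)} = -7$ ($T{\left(q \right)} = \left(-1\right) 7 = -7$)
$s{\left(v,B \right)} = B + v^{2}$ ($s{\left(v,B \right)} = v^{2} + B = B + v^{2}$)
$\left(112 T{\left(-1 \right)} - 77\right) - s{\left(19,164 \right)} = \left(112 \left(-7\right) - 77\right) - \left(164 + 19^{2}\right) = \left(-784 - 77\right) - \left(164 + 361\right) = -861 - 525 = -1386$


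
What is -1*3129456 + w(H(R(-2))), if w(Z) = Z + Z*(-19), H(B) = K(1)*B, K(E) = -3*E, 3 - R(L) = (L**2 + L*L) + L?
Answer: -3129618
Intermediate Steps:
R(L) = 3 - L - 2*L**2 (R(L) = 3 - ((L**2 + L*L) + L) = 3 - ((L**2 + L**2) + L) = 3 - (2*L**2 + L) = 3 - (L + 2*L**2) = 3 + (-L - 2*L**2) = 3 - L - 2*L**2)
H(B) = -3*B (H(B) = (-3*1)*B = -3*B)
w(Z) = -18*Z (w(Z) = Z - 19*Z = -18*Z)
-1*3129456 + w(H(R(-2))) = -1*3129456 - (-54)*(3 - 1*(-2) - 2*(-2)**2) = -3129456 - (-54)*(3 + 2 - 2*4) = -3129456 - (-54)*(3 + 2 - 8) = -3129456 - (-54)*(-3) = -3129456 - 18*9 = -3129456 - 162 = -3129618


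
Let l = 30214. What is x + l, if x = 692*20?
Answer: 44054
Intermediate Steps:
x = 13840
x + l = 13840 + 30214 = 44054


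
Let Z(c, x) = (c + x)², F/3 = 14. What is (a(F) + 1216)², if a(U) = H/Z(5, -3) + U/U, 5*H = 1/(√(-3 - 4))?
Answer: (170380 - I*√7)²/19600 ≈ 1.4811e+6 - 45.998*I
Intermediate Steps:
F = 42 (F = 3*14 = 42)
H = -I*√7/35 (H = 1/(5*(√(-3 - 4))) = 1/(5*(√(-7))) = 1/(5*((I*√7))) = (-I*√7/7)/5 = -I*√7/35 ≈ -0.075593*I)
a(U) = 1 - I*√7/140 (a(U) = (-I*√7/35)/((5 - 3)²) + U/U = (-I*√7/35)/(2²) + 1 = -I*√7/35/4 + 1 = -I*√7/35*(¼) + 1 = -I*√7/140 + 1 = 1 - I*√7/140)
(a(F) + 1216)² = ((1 - I*√7/140) + 1216)² = (1217 - I*√7/140)²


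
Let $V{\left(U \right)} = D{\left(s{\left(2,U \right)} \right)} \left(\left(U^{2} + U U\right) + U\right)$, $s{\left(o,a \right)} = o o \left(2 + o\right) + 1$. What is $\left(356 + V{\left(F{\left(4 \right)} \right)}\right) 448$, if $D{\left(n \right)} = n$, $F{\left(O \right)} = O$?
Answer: $433664$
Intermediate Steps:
$s{\left(o,a \right)} = 1 + o^{2} \left(2 + o\right)$ ($s{\left(o,a \right)} = o^{2} \left(2 + o\right) + 1 = 1 + o^{2} \left(2 + o\right)$)
$V{\left(U \right)} = 17 U + 34 U^{2}$ ($V{\left(U \right)} = \left(1 + 2^{3} + 2 \cdot 2^{2}\right) \left(\left(U^{2} + U U\right) + U\right) = \left(1 + 8 + 2 \cdot 4\right) \left(\left(U^{2} + U^{2}\right) + U\right) = \left(1 + 8 + 8\right) \left(2 U^{2} + U\right) = 17 \left(U + 2 U^{2}\right) = 17 U + 34 U^{2}$)
$\left(356 + V{\left(F{\left(4 \right)} \right)}\right) 448 = \left(356 + 17 \cdot 4 \left(1 + 2 \cdot 4\right)\right) 448 = \left(356 + 17 \cdot 4 \left(1 + 8\right)\right) 448 = \left(356 + 17 \cdot 4 \cdot 9\right) 448 = \left(356 + 612\right) 448 = 968 \cdot 448 = 433664$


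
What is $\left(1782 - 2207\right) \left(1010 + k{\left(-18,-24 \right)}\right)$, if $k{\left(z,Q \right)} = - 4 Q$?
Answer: $-470050$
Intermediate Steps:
$\left(1782 - 2207\right) \left(1010 + k{\left(-18,-24 \right)}\right) = \left(1782 - 2207\right) \left(1010 - -96\right) = - 425 \left(1010 + 96\right) = \left(-425\right) 1106 = -470050$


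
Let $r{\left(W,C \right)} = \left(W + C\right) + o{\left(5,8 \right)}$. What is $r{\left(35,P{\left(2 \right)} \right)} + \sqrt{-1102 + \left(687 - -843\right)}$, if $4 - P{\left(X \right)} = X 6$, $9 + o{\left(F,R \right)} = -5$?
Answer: $13 + 2 \sqrt{107} \approx 33.688$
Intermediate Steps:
$o{\left(F,R \right)} = -14$ ($o{\left(F,R \right)} = -9 - 5 = -14$)
$P{\left(X \right)} = 4 - 6 X$ ($P{\left(X \right)} = 4 - X 6 = 4 - 6 X$)
$r{\left(W,C \right)} = -14 + C + W$ ($r{\left(W,C \right)} = \left(W + C\right) - 14 = \left(C + W\right) - 14 = -14 + C + W$)
$r{\left(35,P{\left(2 \right)} \right)} + \sqrt{-1102 + \left(687 - -843\right)} = \left(-14 + \left(4 - 12\right) + 35\right) + \sqrt{-1102 + \left(687 - -843\right)} = \left(-14 + \left(4 - 12\right) + 35\right) + \sqrt{-1102 + \left(687 + 843\right)} = \left(-14 - 8 + 35\right) + \sqrt{-1102 + 1530} = 13 + \sqrt{428} = 13 + 2 \sqrt{107}$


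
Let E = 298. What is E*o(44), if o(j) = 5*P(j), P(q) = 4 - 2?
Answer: 2980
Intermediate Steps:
P(q) = 2
o(j) = 10 (o(j) = 5*2 = 10)
E*o(44) = 298*10 = 2980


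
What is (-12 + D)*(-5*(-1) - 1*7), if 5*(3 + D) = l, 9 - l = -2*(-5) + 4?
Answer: 32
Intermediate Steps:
l = -5 (l = 9 - (-2*(-5) + 4) = 9 - (10 + 4) = 9 - 1*14 = 9 - 14 = -5)
D = -4 (D = -3 + (⅕)*(-5) = -3 - 1 = -4)
(-12 + D)*(-5*(-1) - 1*7) = (-12 - 4)*(-5*(-1) - 1*7) = -16*(5 - 7) = -16*(-2) = 32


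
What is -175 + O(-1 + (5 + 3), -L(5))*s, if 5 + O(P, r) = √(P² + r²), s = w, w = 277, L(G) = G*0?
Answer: 379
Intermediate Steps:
L(G) = 0
s = 277
O(P, r) = -5 + √(P² + r²)
-175 + O(-1 + (5 + 3), -L(5))*s = -175 + (-5 + √((-1 + (5 + 3))² + (-1*0)²))*277 = -175 + (-5 + √((-1 + 8)² + 0²))*277 = -175 + (-5 + √(7² + 0))*277 = -175 + (-5 + √(49 + 0))*277 = -175 + (-5 + √49)*277 = -175 + (-5 + 7)*277 = -175 + 2*277 = -175 + 554 = 379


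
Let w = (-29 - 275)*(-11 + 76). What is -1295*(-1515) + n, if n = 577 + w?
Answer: 1942742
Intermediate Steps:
w = -19760 (w = -304*65 = -19760)
n = -19183 (n = 577 - 19760 = -19183)
-1295*(-1515) + n = -1295*(-1515) - 19183 = 1961925 - 19183 = 1942742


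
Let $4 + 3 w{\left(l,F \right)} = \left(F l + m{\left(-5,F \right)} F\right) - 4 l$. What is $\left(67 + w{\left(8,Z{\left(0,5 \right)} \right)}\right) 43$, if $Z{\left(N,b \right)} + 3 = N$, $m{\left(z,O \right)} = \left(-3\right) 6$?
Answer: $2795$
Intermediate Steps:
$m{\left(z,O \right)} = -18$
$Z{\left(N,b \right)} = -3 + N$
$w{\left(l,F \right)} = - \frac{4}{3} - 6 F - \frac{4 l}{3} + \frac{F l}{3}$ ($w{\left(l,F \right)} = - \frac{4}{3} + \frac{\left(F l - 18 F\right) - 4 l}{3} = - \frac{4}{3} + \frac{\left(- 18 F + F l\right) - 4 l}{3} = - \frac{4}{3} + \frac{- 18 F - 4 l + F l}{3} = - \frac{4}{3} - \left(6 F + \frac{4 l}{3} - \frac{F l}{3}\right) = - \frac{4}{3} - 6 F - \frac{4 l}{3} + \frac{F l}{3}$)
$\left(67 + w{\left(8,Z{\left(0,5 \right)} \right)}\right) 43 = \left(67 - \left(12 + 6 \left(-3 + 0\right) - \frac{1}{3} \left(-3 + 0\right) 8\right)\right) 43 = \left(67 - \left(-6 + 8\right)\right) 43 = \left(67 - 2\right) 43 = 65 \cdot 43 = 2795$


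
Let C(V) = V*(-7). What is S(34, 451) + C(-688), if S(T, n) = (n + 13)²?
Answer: 220112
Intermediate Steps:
S(T, n) = (13 + n)²
C(V) = -7*V
S(34, 451) + C(-688) = (13 + 451)² - 7*(-688) = 464² + 4816 = 215296 + 4816 = 220112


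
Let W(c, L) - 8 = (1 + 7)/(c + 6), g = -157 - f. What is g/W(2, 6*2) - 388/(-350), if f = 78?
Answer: -39379/1575 ≈ -25.003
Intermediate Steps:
g = -235 (g = -157 - 1*78 = -157 - 78 = -235)
W(c, L) = 8 + 8/(6 + c) (W(c, L) = 8 + (1 + 7)/(c + 6) = 8 + 8/(6 + c))
g/W(2, 6*2) - 388/(-350) = -235*(6 + 2)/(8*(7 + 2)) - 388/(-350) = -235/(8*9/8) - 388*(-1/350) = -235/(8*(1/8)*9) + 194/175 = -235/9 + 194/175 = -39379/1575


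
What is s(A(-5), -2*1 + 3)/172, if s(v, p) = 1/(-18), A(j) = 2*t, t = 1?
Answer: -1/3096 ≈ -0.00032300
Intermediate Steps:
A(j) = 2 (A(j) = 2*1 = 2)
s(v, p) = -1/18
s(A(-5), -2*1 + 3)/172 = -1/18/172 = -1/18*1/172 = -1/3096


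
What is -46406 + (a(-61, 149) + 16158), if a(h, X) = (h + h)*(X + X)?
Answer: -66604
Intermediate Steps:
a(h, X) = 4*X*h (a(h, X) = (2*h)*(2*X) = 4*X*h)
-46406 + (a(-61, 149) + 16158) = -46406 + (4*149*(-61) + 16158) = -46406 + (-36356 + 16158) = -46406 - 20198 = -66604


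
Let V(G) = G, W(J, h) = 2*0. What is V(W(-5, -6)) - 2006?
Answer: -2006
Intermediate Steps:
W(J, h) = 0
V(W(-5, -6)) - 2006 = 0 - 2006 = -2006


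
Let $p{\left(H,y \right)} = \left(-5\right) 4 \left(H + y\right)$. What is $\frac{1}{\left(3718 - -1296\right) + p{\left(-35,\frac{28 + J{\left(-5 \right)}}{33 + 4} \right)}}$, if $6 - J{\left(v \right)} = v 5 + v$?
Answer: $\frac{37}{210138} \approx 0.00017607$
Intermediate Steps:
$J{\left(v \right)} = 6 - 6 v$ ($J{\left(v \right)} = 6 - \left(v 5 + v\right) = 6 - \left(5 v + v\right) = 6 - 6 v$)
$p{\left(H,y \right)} = - 20 H - 20 y$ ($p{\left(H,y \right)} = - 20 \left(H + y\right) = - 20 H - 20 y$)
$\frac{1}{\left(3718 - -1296\right) + p{\left(-35,\frac{28 + J{\left(-5 \right)}}{33 + 4} \right)}} = \frac{1}{\left(3718 - -1296\right) - \left(-700 + 20 \frac{28 + \left(6 - -30\right)}{33 + 4}\right)} = \frac{1}{\left(3718 + 1296\right) + \left(700 - 20 \frac{28 + \left(6 + 30\right)}{37}\right)} = \frac{1}{5014 + \left(700 - 20 \left(28 + 36\right) \frac{1}{37}\right)} = \frac{1}{5014 + \left(700 - 20 \cdot 64 \cdot \frac{1}{37}\right)} = \frac{1}{5014 + \left(700 - \frac{1280}{37}\right)} = \frac{1}{5014 + \frac{24620}{37}} = \frac{1}{\frac{210138}{37}} = \frac{37}{210138}$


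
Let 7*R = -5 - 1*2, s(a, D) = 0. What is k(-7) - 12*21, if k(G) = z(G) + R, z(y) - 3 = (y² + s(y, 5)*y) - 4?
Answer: -205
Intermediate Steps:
z(y) = -1 + y² (z(y) = 3 + ((y² + 0*y) - 4) = 3 + ((y² + 0) - 4) = 3 + (y² - 4) = 3 + (-4 + y²) = -1 + y²)
R = -1 (R = (-5 - 1*2)/7 = (-5 - 2)/7 = (⅐)*(-7) = -1)
k(G) = -2 + G² (k(G) = (-1 + G²) - 1 = -2 + G²)
k(-7) - 12*21 = (-2 + (-7)²) - 12*21 = (-2 + 49) - 252 = 47 - 252 = -205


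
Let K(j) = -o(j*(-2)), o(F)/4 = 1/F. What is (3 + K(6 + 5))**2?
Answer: 1225/121 ≈ 10.124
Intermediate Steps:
o(F) = 4/F (o(F) = 4*(1/F) = 4/F)
K(j) = 2/j (K(j) = -4/(j*(-2)) = -4/((-2*j)) = -4*(-1/(2*j)) = -(-2)/j = 2/j)
(3 + K(6 + 5))**2 = (3 + 2/(6 + 5))**2 = (3 + 2/11)**2 = (35/11)**2 = 1225/121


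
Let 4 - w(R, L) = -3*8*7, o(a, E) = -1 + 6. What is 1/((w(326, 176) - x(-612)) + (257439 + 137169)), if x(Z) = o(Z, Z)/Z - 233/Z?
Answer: 51/20133761 ≈ 2.5331e-6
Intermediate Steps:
o(a, E) = 5
w(R, L) = 172 (w(R, L) = 4 - (-3*8)*7 = 4 - (-24)*7 = 4 - 1*(-168) = 4 + 168 = 172)
x(Z) = -228/Z (x(Z) = 5/Z - 233/Z = -228/Z)
1/((w(326, 176) - x(-612)) + (257439 + 137169)) = 1/((172 - (-228)/(-612)) + (257439 + 137169)) = 1/((172 - (-228)*(-1)/612) + 394608) = 1/((172 - 1*19/51) + 394608) = 1/((172 - 19/51) + 394608) = 1/(8753/51 + 394608) = 1/(20133761/51) = 51/20133761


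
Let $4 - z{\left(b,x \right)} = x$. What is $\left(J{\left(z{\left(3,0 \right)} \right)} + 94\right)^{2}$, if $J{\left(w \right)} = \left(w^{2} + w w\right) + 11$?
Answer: $18769$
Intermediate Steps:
$z{\left(b,x \right)} = 4 - x$
$J{\left(w \right)} = 11 + 2 w^{2}$ ($J{\left(w \right)} = \left(w^{2} + w^{2}\right) + 11 = 2 w^{2} + 11 = 11 + 2 w^{2}$)
$\left(J{\left(z{\left(3,0 \right)} \right)} + 94\right)^{2} = \left(\left(11 + 2 \left(4 - 0\right)^{2}\right) + 94\right)^{2} = \left(\left(11 + 2 \left(4 + 0\right)^{2}\right) + 94\right)^{2} = \left(\left(11 + 2 \cdot 4^{2}\right) + 94\right)^{2} = \left(\left(11 + 2 \cdot 16\right) + 94\right)^{2} = \left(\left(11 + 32\right) + 94\right)^{2} = \left(43 + 94\right)^{2} = 137^{2} = 18769$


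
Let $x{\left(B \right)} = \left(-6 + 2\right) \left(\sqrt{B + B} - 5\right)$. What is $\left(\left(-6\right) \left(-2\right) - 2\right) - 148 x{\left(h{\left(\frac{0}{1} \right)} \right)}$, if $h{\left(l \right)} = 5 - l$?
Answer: $-2950 + 592 \sqrt{10} \approx -1077.9$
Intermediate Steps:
$x{\left(B \right)} = 20 - 4 \sqrt{2} \sqrt{B}$ ($x{\left(B \right)} = - 4 \left(\sqrt{2 B} - 5\right) = - 4 \left(\sqrt{2} \sqrt{B} - 5\right) = - 4 \left(-5 + \sqrt{2} \sqrt{B}\right) = 20 - 4 \sqrt{2} \sqrt{B}$)
$\left(\left(-6\right) \left(-2\right) - 2\right) - 148 x{\left(h{\left(\frac{0}{1} \right)} \right)} = \left(\left(-6\right) \left(-2\right) - 2\right) - 148 \left(20 - 4 \sqrt{2} \sqrt{5 - \frac{0}{1}}\right) = \left(12 - 2\right) - 148 \left(20 - 4 \sqrt{2} \sqrt{5 - 0 \cdot 1}\right) = 10 - 148 \left(20 - 4 \sqrt{2} \sqrt{5 - 0}\right) = 10 - 148 \left(20 - 4 \sqrt{2} \sqrt{5 + 0}\right) = 10 - 148 \left(20 - 4 \sqrt{2} \sqrt{5}\right) = 10 - 148 \left(20 - 4 \sqrt{10}\right) = 10 - \left(2960 - 592 \sqrt{10}\right) = -2950 + 592 \sqrt{10}$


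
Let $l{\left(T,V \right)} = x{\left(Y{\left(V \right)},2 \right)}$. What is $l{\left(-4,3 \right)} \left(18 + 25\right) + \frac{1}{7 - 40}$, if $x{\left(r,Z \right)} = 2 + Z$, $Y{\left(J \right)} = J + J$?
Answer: $\frac{5675}{33} \approx 171.97$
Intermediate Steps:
$Y{\left(J \right)} = 2 J$
$l{\left(T,V \right)} = 4$ ($l{\left(T,V \right)} = 2 + 2 = 4$)
$l{\left(-4,3 \right)} \left(18 + 25\right) + \frac{1}{7 - 40} = 4 \left(18 + 25\right) + \frac{1}{7 - 40} = 4 \cdot 43 + \frac{1}{-33} = 172 - \frac{1}{33} = \frac{5675}{33}$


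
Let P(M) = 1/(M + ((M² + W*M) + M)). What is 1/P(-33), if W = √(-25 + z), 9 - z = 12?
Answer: 1023 - 66*I*√7 ≈ 1023.0 - 174.62*I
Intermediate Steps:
z = -3 (z = 9 - 1*12 = 9 - 12 = -3)
W = 2*I*√7 (W = √(-25 - 3) = √(-28) = 2*I*√7 ≈ 5.2915*I)
P(M) = 1/(M² + 2*M + 2*I*M*√7) (P(M) = 1/(M + ((M² + (2*I*√7)*M) + M)) = 1/(M + ((M² + 2*I*M*√7) + M)) = 1/(M + (M + M² + 2*I*M*√7)) = 1/(M² + 2*M + 2*I*M*√7))
1/P(-33) = 1/(1/((-33)*(2 - 33 + 2*I*√7))) = 1/(-1/(33*(-31 + 2*I*√7))) = 1023 - 66*I*√7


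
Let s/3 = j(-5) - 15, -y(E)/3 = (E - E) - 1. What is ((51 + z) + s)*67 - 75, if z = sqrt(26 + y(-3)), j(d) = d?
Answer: -678 + 67*sqrt(29) ≈ -317.19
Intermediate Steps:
y(E) = 3 (y(E) = -3*((E - E) - 1) = -3*(0 - 1) = -3*(-1) = 3)
s = -60 (s = 3*(-5 - 15) = 3*(-20) = -60)
z = sqrt(29) (z = sqrt(26 + 3) = sqrt(29) ≈ 5.3852)
((51 + z) + s)*67 - 75 = ((51 + sqrt(29)) - 60)*67 - 75 = (-9 + sqrt(29))*67 - 75 = (-603 + 67*sqrt(29)) - 75 = -678 + 67*sqrt(29)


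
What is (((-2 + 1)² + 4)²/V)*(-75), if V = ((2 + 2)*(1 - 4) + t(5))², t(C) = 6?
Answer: -625/12 ≈ -52.083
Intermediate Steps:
V = 36 (V = ((2 + 2)*(1 - 4) + 6)² = (4*(-3) + 6)² = (-12 + 6)² = (-6)² = 36)
(((-2 + 1)² + 4)²/V)*(-75) = (((-2 + 1)² + 4)²/36)*(-75) = (((-1)² + 4)²/36)*(-75) = ((1 + 4)²/36)*(-75) = ((1/36)*5²)*(-75) = ((1/36)*25)*(-75) = (25/36)*(-75) = -625/12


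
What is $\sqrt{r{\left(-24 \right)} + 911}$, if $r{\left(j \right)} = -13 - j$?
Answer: $\sqrt{922} \approx 30.364$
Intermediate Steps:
$\sqrt{r{\left(-24 \right)} + 911} = \sqrt{\left(-13 - -24\right) + 911} = \sqrt{\left(-13 + 24\right) + 911} = \sqrt{11 + 911} = \sqrt{922}$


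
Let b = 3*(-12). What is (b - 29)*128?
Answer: -8320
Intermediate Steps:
b = -36
(b - 29)*128 = (-36 - 29)*128 = -65*128 = -8320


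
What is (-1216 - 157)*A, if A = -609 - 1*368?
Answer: 1341421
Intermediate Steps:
A = -977 (A = -609 - 368 = -977)
(-1216 - 157)*A = (-1216 - 157)*(-977) = -1373*(-977) = 1341421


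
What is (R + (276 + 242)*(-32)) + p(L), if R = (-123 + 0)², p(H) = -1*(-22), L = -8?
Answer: -1425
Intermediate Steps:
p(H) = 22
R = 15129 (R = (-123)² = 15129)
(R + (276 + 242)*(-32)) + p(L) = (15129 + (276 + 242)*(-32)) + 22 = (15129 + 518*(-32)) + 22 = (15129 - 16576) + 22 = -1447 + 22 = -1425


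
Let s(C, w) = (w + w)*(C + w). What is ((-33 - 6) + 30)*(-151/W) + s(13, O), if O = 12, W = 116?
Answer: 70959/116 ≈ 611.72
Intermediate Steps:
s(C, w) = 2*w*(C + w) (s(C, w) = (2*w)*(C + w) = 2*w*(C + w))
((-33 - 6) + 30)*(-151/W) + s(13, O) = ((-33 - 6) + 30)*(-151/116) + 2*12*(13 + 12) = (-39 + 30)*(-151*1/116) + 2*12*25 = -9*(-151/116) + 600 = 1359/116 + 600 = 70959/116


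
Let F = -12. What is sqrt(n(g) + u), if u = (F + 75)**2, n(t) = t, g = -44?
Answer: 5*sqrt(157) ≈ 62.650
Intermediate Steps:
u = 3969 (u = (-12 + 75)**2 = 63**2 = 3969)
sqrt(n(g) + u) = sqrt(-44 + 3969) = sqrt(3925) = 5*sqrt(157)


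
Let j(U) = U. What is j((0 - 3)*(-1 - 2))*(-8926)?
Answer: -80334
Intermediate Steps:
j((0 - 3)*(-1 - 2))*(-8926) = ((0 - 3)*(-1 - 2))*(-8926) = -3*(-3)*(-8926) = 9*(-8926) = -80334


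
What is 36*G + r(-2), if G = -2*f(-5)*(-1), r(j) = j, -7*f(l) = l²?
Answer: -1814/7 ≈ -259.14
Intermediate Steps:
f(l) = -l²/7
G = -50/7 (G = -(-2)*(-5)²/7*(-1) = -(-2)*25/7*(-1) = -2*(-25/7)*(-1) = (50/7)*(-1) = -50/7 ≈ -7.1429)
36*G + r(-2) = 36*(-50/7) - 2 = -1800/7 - 2 = -1814/7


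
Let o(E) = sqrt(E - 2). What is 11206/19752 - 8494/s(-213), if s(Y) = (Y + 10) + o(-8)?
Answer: 17259959089/407078844 + 8494*I*sqrt(10)/41219 ≈ 42.4 + 0.65165*I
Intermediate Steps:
o(E) = sqrt(-2 + E)
s(Y) = 10 + Y + I*sqrt(10) (s(Y) = (Y + 10) + sqrt(-2 - 8) = (10 + Y) + sqrt(-10) = (10 + Y) + I*sqrt(10) = 10 + Y + I*sqrt(10))
11206/19752 - 8494/s(-213) = 11206/19752 - 8494/(10 - 213 + I*sqrt(10)) = 11206*(1/19752) - 8494/(-203 + I*sqrt(10)) = 5603/9876 - 8494/(-203 + I*sqrt(10))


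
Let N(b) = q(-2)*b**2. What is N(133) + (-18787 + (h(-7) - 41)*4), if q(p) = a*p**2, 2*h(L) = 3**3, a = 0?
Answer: -18897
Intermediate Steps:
h(L) = 27/2 (h(L) = (1/2)*3**3 = (1/2)*27 = 27/2)
q(p) = 0 (q(p) = 0*p**2 = 0)
N(b) = 0 (N(b) = 0*b**2 = 0)
N(133) + (-18787 + (h(-7) - 41)*4) = 0 + (-18787 + (27/2 - 41)*4) = 0 + (-18787 - 55/2*4) = 0 + (-18787 - 110) = 0 - 18897 = -18897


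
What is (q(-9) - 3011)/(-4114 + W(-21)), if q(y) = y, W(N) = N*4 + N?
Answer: 3020/4219 ≈ 0.71581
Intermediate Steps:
W(N) = 5*N (W(N) = 4*N + N = 5*N)
(q(-9) - 3011)/(-4114 + W(-21)) = (-9 - 3011)/(-4114 + 5*(-21)) = -3020/(-4114 - 105) = -3020/(-4219) = -3020*(-1/4219) = 3020/4219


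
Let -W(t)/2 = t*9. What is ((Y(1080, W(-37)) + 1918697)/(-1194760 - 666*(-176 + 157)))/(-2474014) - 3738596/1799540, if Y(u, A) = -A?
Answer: -2733423873089650681/1315709734186549340 ≈ -2.0775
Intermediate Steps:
W(t) = -18*t (W(t) = -2*t*9 = -18*t)
((Y(1080, W(-37)) + 1918697)/(-1194760 - 666*(-176 + 157)))/(-2474014) - 3738596/1799540 = ((-(-18)*(-37) + 1918697)/(-1194760 - 666*(-176 + 157)))/(-2474014) - 3738596/1799540 = ((-1*666 + 1918697)/(-1194760 - 666*(-19)))*(-1/2474014) - 3738596*1/1799540 = ((-666 + 1918697)/(-1194760 + 12654))*(-1/2474014) - 934649/449885 = (1918031/(-1182106))*(-1/2474014) - 934649/449885 = (1918031*(-1/1182106))*(-1/2474014) - 934649/449885 = -1918031/1182106*(-1/2474014) - 934649/449885 = 1918031/2924546793484 - 934649/449885 = -2733423873089650681/1315709734186549340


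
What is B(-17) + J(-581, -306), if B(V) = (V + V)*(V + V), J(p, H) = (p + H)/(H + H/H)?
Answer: 353467/305 ≈ 1158.9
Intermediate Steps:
J(p, H) = (H + p)/(1 + H) (J(p, H) = (H + p)/(H + 1) = (H + p)/(1 + H))
B(V) = 4*V**2 (B(V) = (2*V)*(2*V) = 4*V**2)
B(-17) + J(-581, -306) = 4*(-17)**2 + (-306 - 581)/(1 - 306) = 4*289 - 887/(-305) = 1156 - 1/305*(-887) = 1156 + 887/305 = 353467/305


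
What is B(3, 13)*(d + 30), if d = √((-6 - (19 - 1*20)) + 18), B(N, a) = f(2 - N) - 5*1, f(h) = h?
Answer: -180 - 6*√13 ≈ -201.63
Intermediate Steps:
B(N, a) = -3 - N (B(N, a) = (2 - N) - 5*1 = (2 - N) - 5 = -3 - N)
d = √13 (d = √((-6 - (19 - 20)) + 18) = √((-6 - 1*(-1)) + 18) = √((-6 + 1) + 18) = √(-5 + 18) = √13 ≈ 3.6056)
B(3, 13)*(d + 30) = (-3 - 1*3)*(√13 + 30) = (-3 - 3)*(30 + √13) = -6*(30 + √13) = -180 - 6*√13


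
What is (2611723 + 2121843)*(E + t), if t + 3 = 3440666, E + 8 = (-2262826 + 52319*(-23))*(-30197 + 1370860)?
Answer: -21996658939368166324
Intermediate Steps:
E = -4646956486077 (E = -8 + (-2262826 + 52319*(-23))*(-30197 + 1370860) = -8 + (-2262826 - 1203337)*1340663 = -8 - 3466163*1340663 = -8 - 4646956486069 = -4646956486077)
t = 3440663 (t = -3 + 3440666 = 3440663)
(2611723 + 2121843)*(E + t) = (2611723 + 2121843)*(-4646956486077 + 3440663) = 4733566*(-4646953045414) = -21996658939368166324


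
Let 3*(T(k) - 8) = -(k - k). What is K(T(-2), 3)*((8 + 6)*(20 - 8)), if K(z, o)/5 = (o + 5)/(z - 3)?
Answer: 1344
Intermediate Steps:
T(k) = 8 (T(k) = 8 + (-(k - k))/3 = 8 + (-1*0)/3 = 8 + (⅓)*0 = 8 + 0 = 8)
K(z, o) = 5*(5 + o)/(-3 + z) (K(z, o) = 5*((o + 5)/(z - 3)) = 5*((5 + o)/(-3 + z)) = 5*(5 + o)/(-3 + z))
K(T(-2), 3)*((8 + 6)*(20 - 8)) = (5*(5 + 3)/(-3 + 8))*((8 + 6)*(20 - 8)) = (5*8/5)*(14*12) = (5*(⅕)*8)*168 = 8*168 = 1344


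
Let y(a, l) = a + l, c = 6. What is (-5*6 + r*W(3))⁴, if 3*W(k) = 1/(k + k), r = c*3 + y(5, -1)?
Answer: 4499860561/6561 ≈ 6.8585e+5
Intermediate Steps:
r = 22 (r = 6*3 + (5 - 1) = 18 + 4 = 22)
W(k) = 1/(6*k) (W(k) = 1/(3*(k + k)) = 1/(3*((2*k))) = (1/(2*k))/3 = 1/(6*k))
(-5*6 + r*W(3))⁴ = (-5*6 + 22*((⅙)/3))⁴ = (-30 + 22*((⅙)*(⅓)))⁴ = (-30 + 22*(1/18))⁴ = (-30 + 11/9)⁴ = (-259/9)⁴ = 4499860561/6561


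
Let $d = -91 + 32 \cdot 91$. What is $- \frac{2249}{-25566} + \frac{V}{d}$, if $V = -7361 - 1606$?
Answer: $- \frac{31843699}{10303098} \approx -3.0907$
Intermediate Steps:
$V = -8967$ ($V = -7361 - 1606 = -8967$)
$d = 2821$ ($d = -91 + 2912 = 2821$)
$- \frac{2249}{-25566} + \frac{V}{d} = - \frac{2249}{-25566} - \frac{8967}{2821} = \left(-2249\right) \left(- \frac{1}{25566}\right) - \frac{1281}{403} = \frac{2249}{25566} - \frac{1281}{403} = - \frac{31843699}{10303098}$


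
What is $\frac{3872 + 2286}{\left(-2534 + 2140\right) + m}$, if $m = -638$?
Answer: $- \frac{3079}{516} \approx -5.9671$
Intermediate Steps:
$\frac{3872 + 2286}{\left(-2534 + 2140\right) + m} = \frac{3872 + 2286}{\left(-2534 + 2140\right) - 638} = \frac{6158}{-394 - 638} = \frac{6158}{-1032} = 6158 \left(- \frac{1}{1032}\right) = - \frac{3079}{516}$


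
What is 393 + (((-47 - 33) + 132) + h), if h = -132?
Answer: 313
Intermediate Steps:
393 + (((-47 - 33) + 132) + h) = 393 + (((-47 - 33) + 132) - 132) = 393 + ((-80 + 132) - 132) = 393 + (52 - 132) = 393 - 80 = 313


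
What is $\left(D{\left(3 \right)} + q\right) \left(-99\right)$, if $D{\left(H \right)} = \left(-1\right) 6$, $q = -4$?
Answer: $990$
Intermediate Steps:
$D{\left(H \right)} = -6$
$\left(D{\left(3 \right)} + q\right) \left(-99\right) = \left(-6 - 4\right) \left(-99\right) = \left(-10\right) \left(-99\right) = 990$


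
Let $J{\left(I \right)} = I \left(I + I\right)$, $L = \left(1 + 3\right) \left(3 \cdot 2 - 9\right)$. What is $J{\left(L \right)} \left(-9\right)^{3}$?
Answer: $-209952$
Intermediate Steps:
$L = -12$ ($L = 4 \left(6 - 9\right) = 4 \left(-3\right) = -12$)
$J{\left(I \right)} = 2 I^{2}$ ($J{\left(I \right)} = I 2 I = 2 I^{2}$)
$J{\left(L \right)} \left(-9\right)^{3} = 2 \left(-12\right)^{2} \left(-9\right)^{3} = 2 \cdot 144 \left(-729\right) = 288 \left(-729\right) = -209952$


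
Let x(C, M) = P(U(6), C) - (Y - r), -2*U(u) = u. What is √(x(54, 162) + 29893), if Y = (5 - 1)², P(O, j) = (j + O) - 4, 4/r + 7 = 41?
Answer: √8648070/17 ≈ 172.99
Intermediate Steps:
r = 2/17 (r = 4/(-7 + 41) = 4/34 = 4*(1/34) = 2/17 ≈ 0.11765)
U(u) = -u/2
P(O, j) = -4 + O + j (P(O, j) = (O + j) - 4 = -4 + O + j)
Y = 16 (Y = 4² = 16)
x(C, M) = -389/17 + C (x(C, M) = (-4 - ½*6 + C) - (16 - 1*2/17) = (-4 - 3 + C) - (16 - 2/17) = (-7 + C) - 1*270/17 = (-7 + C) - 270/17 = -389/17 + C)
√(x(54, 162) + 29893) = √((-389/17 + 54) + 29893) = √(529/17 + 29893) = √(508710/17) = √8648070/17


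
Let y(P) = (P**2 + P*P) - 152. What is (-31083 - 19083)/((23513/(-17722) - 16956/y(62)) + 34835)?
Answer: -197564856/137173885 ≈ -1.4403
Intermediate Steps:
y(P) = -152 + 2*P**2 (y(P) = (P**2 + P**2) - 152 = 2*P**2 - 152 = -152 + 2*P**2)
(-31083 - 19083)/((23513/(-17722) - 16956/y(62)) + 34835) = (-31083 - 19083)/((23513/(-17722) - 16956/(-152 + 2*62**2)) + 34835) = -50166/((23513*(-1/17722) - 16956/(-152 + 2*3844)) + 34835) = -50166/((-23513/17722 - 16956/(-152 + 7688)) + 34835) = -50166/((-23513/17722 - 16956/7536) + 34835) = -50166/((-23513/17722 - 16956*1/7536) + 34835) = -50166/((-23513/17722 - 9/4) + 34835) = -50166/(-126775/35444 + 34835) = -50166/1234564965/35444 = -50166*35444/1234564965 = -197564856/137173885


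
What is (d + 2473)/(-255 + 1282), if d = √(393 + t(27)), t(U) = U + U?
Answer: 2473/1027 + √447/1027 ≈ 2.4286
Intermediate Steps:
t(U) = 2*U
d = √447 (d = √(393 + 2*27) = √(393 + 54) = √447 ≈ 21.142)
(d + 2473)/(-255 + 1282) = (√447 + 2473)/(-255 + 1282) = (2473 + √447)/1027 = (2473 + √447)*(1/1027) = 2473/1027 + √447/1027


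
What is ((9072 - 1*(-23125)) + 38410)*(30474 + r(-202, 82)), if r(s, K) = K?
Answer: 2157467492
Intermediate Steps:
((9072 - 1*(-23125)) + 38410)*(30474 + r(-202, 82)) = ((9072 - 1*(-23125)) + 38410)*(30474 + 82) = ((9072 + 23125) + 38410)*30556 = (32197 + 38410)*30556 = 70607*30556 = 2157467492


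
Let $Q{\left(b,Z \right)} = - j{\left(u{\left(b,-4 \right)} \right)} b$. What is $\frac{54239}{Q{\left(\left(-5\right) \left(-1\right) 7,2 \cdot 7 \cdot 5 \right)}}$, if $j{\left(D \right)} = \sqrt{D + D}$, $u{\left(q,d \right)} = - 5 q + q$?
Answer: $\frac{54239 i \sqrt{70}}{4900} \approx 92.611 i$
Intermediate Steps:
$u{\left(q,d \right)} = - 4 q$
$j{\left(D \right)} = \sqrt{2} \sqrt{D}$ ($j{\left(D \right)} = \sqrt{2 D} = \sqrt{2} \sqrt{D}$)
$Q{\left(b,Z \right)} = - 2 b \sqrt{2} \sqrt{- b}$ ($Q{\left(b,Z \right)} = - \sqrt{2} \sqrt{- 4 b} b = - \sqrt{2} \cdot 2 \sqrt{- b} b = - 2 \sqrt{2} \sqrt{- b} b = - 2 b \sqrt{2} \sqrt{- b}$)
$\frac{54239}{Q{\left(\left(-5\right) \left(-1\right) 7,2 \cdot 7 \cdot 5 \right)}} = \frac{54239}{2 \sqrt{2} \left(- \left(-5\right) \left(-1\right) 7\right)^{\frac{3}{2}}} = \frac{54239}{2 \sqrt{2} \left(- 5 \cdot 7\right)^{\frac{3}{2}}} = \frac{54239}{2 \sqrt{2} \left(\left(-1\right) 35\right)^{\frac{3}{2}}} = \frac{54239}{2 \sqrt{2} \left(-35\right)^{\frac{3}{2}}} = \frac{54239}{2 \sqrt{2} \left(- 35 i \sqrt{35}\right)} = \frac{54239}{\left(-70\right) i \sqrt{70}} = 54239 \frac{i \sqrt{70}}{4900} = \frac{54239 i \sqrt{70}}{4900}$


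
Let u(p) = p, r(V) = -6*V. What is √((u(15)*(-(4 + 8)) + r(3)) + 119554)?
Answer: 2*√29839 ≈ 345.48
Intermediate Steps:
√((u(15)*(-(4 + 8)) + r(3)) + 119554) = √((15*(-(4 + 8)) - 6*3) + 119554) = √((15*(-1*12) - 18) + 119554) = √((15*(-12) - 18) + 119554) = √((-180 - 18) + 119554) = √(-198 + 119554) = √119356 = 2*√29839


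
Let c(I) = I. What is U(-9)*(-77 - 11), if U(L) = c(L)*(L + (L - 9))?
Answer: -21384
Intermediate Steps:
U(L) = L*(-9 + 2*L) (U(L) = L*(L + (L - 9)) = L*(L + (-9 + L)) = L*(-9 + 2*L))
U(-9)*(-77 - 11) = (-9*(-9 + 2*(-9)))*(-77 - 11) = -9*(-9 - 18)*(-88) = -9*(-27)*(-88) = 243*(-88) = -21384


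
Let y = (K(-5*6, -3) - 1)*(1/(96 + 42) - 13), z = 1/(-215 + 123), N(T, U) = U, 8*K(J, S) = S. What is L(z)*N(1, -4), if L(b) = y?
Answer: -19723/276 ≈ -71.460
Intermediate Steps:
K(J, S) = S/8
z = -1/92 (z = 1/(-92) = -1/92 ≈ -0.010870)
y = 19723/1104 (y = ((1/8)*(-3) - 1)*(1/(96 + 42) - 13) = (-3/8 - 1)*(1/138 - 13) = -11*(1/138 - 13)/8 = -11/8*(-1793/138) = 19723/1104 ≈ 17.865)
L(b) = 19723/1104
L(z)*N(1, -4) = (19723/1104)*(-4) = -19723/276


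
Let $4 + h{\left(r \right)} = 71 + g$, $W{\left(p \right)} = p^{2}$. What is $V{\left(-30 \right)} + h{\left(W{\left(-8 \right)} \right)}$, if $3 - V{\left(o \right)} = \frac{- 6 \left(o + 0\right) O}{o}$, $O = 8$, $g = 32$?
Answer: $150$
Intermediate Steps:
$V{\left(o \right)} = 51$ ($V{\left(o \right)} = 3 - \frac{- 6 \left(o + 0\right) 8}{o} = 3 - \frac{- 6 o 8}{o} = 3 - \frac{\left(-48\right) o}{o} = 3 - -48 = 3 + 48 = 51$)
$h{\left(r \right)} = 99$ ($h{\left(r \right)} = -4 + \left(71 + 32\right) = -4 + 103 = 99$)
$V{\left(-30 \right)} + h{\left(W{\left(-8 \right)} \right)} = 51 + 99 = 150$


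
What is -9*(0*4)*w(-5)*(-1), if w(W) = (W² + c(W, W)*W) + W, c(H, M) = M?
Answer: 0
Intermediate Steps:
w(W) = W + 2*W² (w(W) = (W² + W*W) + W = (W² + W²) + W = 2*W² + W = W + 2*W²)
-9*(0*4)*w(-5)*(-1) = -9*(0*4)*(-5*(1 + 2*(-5)))*(-1) = -9*0*(-5*(1 - 10))*(-1) = -9*0*(-5*(-9))*(-1) = -9*0*45*(-1) = -0*(-1) = -9*0 = 0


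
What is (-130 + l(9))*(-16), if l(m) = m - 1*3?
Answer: 1984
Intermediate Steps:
l(m) = -3 + m (l(m) = m - 3 = -3 + m)
(-130 + l(9))*(-16) = (-130 + (-3 + 9))*(-16) = (-130 + 6)*(-16) = -124*(-16) = 1984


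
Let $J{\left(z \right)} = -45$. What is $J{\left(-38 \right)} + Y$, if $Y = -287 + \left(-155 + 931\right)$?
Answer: $444$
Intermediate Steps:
$Y = 489$ ($Y = -287 + 776 = 489$)
$J{\left(-38 \right)} + Y = -45 + 489 = 444$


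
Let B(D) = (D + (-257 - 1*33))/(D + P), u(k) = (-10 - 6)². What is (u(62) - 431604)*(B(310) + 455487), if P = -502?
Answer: -2357680338527/12 ≈ -1.9647e+11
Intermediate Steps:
u(k) = 256 (u(k) = (-16)² = 256)
B(D) = (-290 + D)/(-502 + D) (B(D) = (D + (-257 - 1*33))/(D - 502) = (D + (-257 - 33))/(-502 + D) = (D - 290)/(-502 + D) = (-290 + D)/(-502 + D))
(u(62) - 431604)*(B(310) + 455487) = (256 - 431604)*((-290 + 310)/(-502 + 310) + 455487) = -431348*(20/(-192) + 455487) = -431348*(-1/192*20 + 455487) = -431348*(-5/48 + 455487) = -431348*21863371/48 = -2357680338527/12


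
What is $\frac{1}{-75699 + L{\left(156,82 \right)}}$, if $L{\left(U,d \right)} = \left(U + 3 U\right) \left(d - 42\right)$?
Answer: $- \frac{1}{50739} \approx -1.9709 \cdot 10^{-5}$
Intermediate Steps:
$L{\left(U,d \right)} = 4 U \left(-42 + d\right)$
$\frac{1}{-75699 + L{\left(156,82 \right)}} = \frac{1}{-75699 + 4 \cdot 156 \left(-42 + 82\right)} = \frac{1}{-75699 + 4 \cdot 156 \cdot 40} = \frac{1}{-75699 + 24960} = \frac{1}{-50739} = - \frac{1}{50739}$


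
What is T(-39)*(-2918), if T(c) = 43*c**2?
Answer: -190845954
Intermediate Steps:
T(-39)*(-2918) = (43*(-39)**2)*(-2918) = (43*1521)*(-2918) = 65403*(-2918) = -190845954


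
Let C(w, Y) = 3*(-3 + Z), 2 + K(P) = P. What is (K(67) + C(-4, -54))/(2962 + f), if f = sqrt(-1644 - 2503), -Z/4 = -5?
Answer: 343592/8777591 - 116*I*sqrt(4147)/8777591 ≈ 0.039144 - 0.00085104*I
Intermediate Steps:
Z = 20 (Z = -4*(-5) = 20)
K(P) = -2 + P
f = I*sqrt(4147) (f = sqrt(-4147) = I*sqrt(4147) ≈ 64.397*I)
C(w, Y) = 51 (C(w, Y) = 3*(-3 + 20) = 3*17 = 51)
(K(67) + C(-4, -54))/(2962 + f) = ((-2 + 67) + 51)/(2962 + I*sqrt(4147)) = (65 + 51)/(2962 + I*sqrt(4147)) = 116/(2962 + I*sqrt(4147))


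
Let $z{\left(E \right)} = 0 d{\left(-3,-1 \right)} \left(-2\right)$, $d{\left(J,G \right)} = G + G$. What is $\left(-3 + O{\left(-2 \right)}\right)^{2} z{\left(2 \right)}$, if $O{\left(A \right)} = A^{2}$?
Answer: $0$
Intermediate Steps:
$d{\left(J,G \right)} = 2 G$
$z{\left(E \right)} = 0$ ($z{\left(E \right)} = 0 \cdot 2 \left(-1\right) \left(-2\right) = 0 \left(-2\right) \left(-2\right) = 0 \left(-2\right) = 0$)
$\left(-3 + O{\left(-2 \right)}\right)^{2} z{\left(2 \right)} = \left(-3 + \left(-2\right)^{2}\right)^{2} \cdot 0 = \left(-3 + 4\right)^{2} \cdot 0 = 1^{2} \cdot 0 = 1 \cdot 0 = 0$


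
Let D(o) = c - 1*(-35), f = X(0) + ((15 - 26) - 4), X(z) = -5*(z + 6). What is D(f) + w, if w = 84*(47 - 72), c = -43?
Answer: -2108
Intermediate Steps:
X(z) = -30 - 5*z (X(z) = -5*(6 + z) = -30 - 5*z)
f = -45 (f = (-30 - 5*0) + ((15 - 26) - 4) = (-30 + 0) + (-11 - 4) = -30 - 15 = -45)
w = -2100 (w = 84*(-25) = -2100)
D(o) = -8 (D(o) = -43 - 1*(-35) = -43 + 35 = -8)
D(f) + w = -8 - 2100 = -2108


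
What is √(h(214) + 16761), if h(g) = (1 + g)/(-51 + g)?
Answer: √445358054/163 ≈ 129.47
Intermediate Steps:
h(g) = (1 + g)/(-51 + g)
√(h(214) + 16761) = √((1 + 214)/(-51 + 214) + 16761) = √(215/163 + 16761) = √(2732258/163) = √445358054/163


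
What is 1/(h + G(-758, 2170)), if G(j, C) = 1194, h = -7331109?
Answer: -1/7329915 ≈ -1.3643e-7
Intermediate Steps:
1/(h + G(-758, 2170)) = 1/(-7331109 + 1194) = 1/(-7329915) = -1/7329915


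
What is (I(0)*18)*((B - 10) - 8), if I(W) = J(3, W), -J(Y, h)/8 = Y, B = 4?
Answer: 6048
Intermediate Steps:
J(Y, h) = -8*Y
I(W) = -24 (I(W) = -8*3 = -24)
(I(0)*18)*((B - 10) - 8) = (-24*18)*((4 - 10) - 8) = -432*(-6 - 8) = -432*(-14) = 6048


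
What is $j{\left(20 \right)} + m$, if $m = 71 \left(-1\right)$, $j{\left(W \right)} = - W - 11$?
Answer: $-102$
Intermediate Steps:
$j{\left(W \right)} = -11 - W$
$m = -71$
$j{\left(20 \right)} + m = \left(-11 - 20\right) - 71 = -31 - 71 = -102$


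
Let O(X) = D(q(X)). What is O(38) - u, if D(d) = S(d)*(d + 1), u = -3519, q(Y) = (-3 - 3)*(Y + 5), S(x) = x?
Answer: 69825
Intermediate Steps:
q(Y) = -30 - 6*Y (q(Y) = -6*(5 + Y) = -30 - 6*Y)
D(d) = d*(1 + d) (D(d) = d*(d + 1) = d*(1 + d))
O(X) = (-30 - 6*X)*(-29 - 6*X) (O(X) = (-30 - 6*X)*(1 + (-30 - 6*X)) = (-30 - 6*X)*(-29 - 6*X))
O(38) - u = 6*(5 + 38)*(29 + 6*38) - 1*(-3519) = 6*43*(29 + 228) + 3519 = 6*43*257 + 3519 = 66306 + 3519 = 69825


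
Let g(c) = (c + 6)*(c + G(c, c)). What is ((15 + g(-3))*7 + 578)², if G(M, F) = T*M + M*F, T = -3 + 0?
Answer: 996004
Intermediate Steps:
T = -3
G(M, F) = -3*M + F*M (G(M, F) = -3*M + M*F = -3*M + F*M)
g(c) = (6 + c)*(c + c*(-3 + c)) (g(c) = (c + 6)*(c + c*(-3 + c)) = (6 + c)*(c + c*(-3 + c)))
((15 + g(-3))*7 + 578)² = ((15 - 3*(-12 + (-3)² + 4*(-3)))*7 + 578)² = ((15 - 3*(-12 + 9 - 12))*7 + 578)² = ((15 - 3*(-15))*7 + 578)² = ((15 + 45)*7 + 578)² = (60*7 + 578)² = (420 + 578)² = 998² = 996004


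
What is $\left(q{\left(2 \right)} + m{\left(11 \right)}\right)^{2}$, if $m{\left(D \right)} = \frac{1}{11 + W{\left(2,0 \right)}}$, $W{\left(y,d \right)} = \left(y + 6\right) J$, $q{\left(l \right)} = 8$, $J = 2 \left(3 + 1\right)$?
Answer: $\frac{361201}{5625} \approx 64.214$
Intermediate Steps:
$J = 8$ ($J = 2 \cdot 4 = 8$)
$W{\left(y,d \right)} = 48 + 8 y$ ($W{\left(y,d \right)} = \left(y + 6\right) 8 = \left(6 + y\right) 8 = 48 + 8 y$)
$m{\left(D \right)} = \frac{1}{75}$ ($m{\left(D \right)} = \frac{1}{11 + \left(48 + 8 \cdot 2\right)} = \frac{1}{11 + \left(48 + 16\right)} = \frac{1}{11 + 64} = \frac{1}{75}$)
$\left(q{\left(2 \right)} + m{\left(11 \right)}\right)^{2} = \left(8 + \frac{1}{75}\right)^{2} = \left(\frac{601}{75}\right)^{2} = \frac{361201}{5625}$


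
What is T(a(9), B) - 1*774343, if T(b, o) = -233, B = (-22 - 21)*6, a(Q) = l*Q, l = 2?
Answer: -774576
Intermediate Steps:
a(Q) = 2*Q
B = -258 (B = -43*6 = -258)
T(a(9), B) - 1*774343 = -233 - 1*774343 = -233 - 774343 = -774576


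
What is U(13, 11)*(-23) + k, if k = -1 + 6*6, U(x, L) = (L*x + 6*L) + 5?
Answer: -4887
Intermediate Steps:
U(x, L) = 5 + 6*L + L*x (U(x, L) = (6*L + L*x) + 5 = 5 + 6*L + L*x)
k = 35 (k = -1 + 36 = 35)
U(13, 11)*(-23) + k = (5 + 6*11 + 11*13)*(-23) + 35 = (5 + 66 + 143)*(-23) + 35 = 214*(-23) + 35 = -4922 + 35 = -4887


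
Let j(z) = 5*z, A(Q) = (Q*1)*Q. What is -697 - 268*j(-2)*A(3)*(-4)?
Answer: -97177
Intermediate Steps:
A(Q) = Q² (A(Q) = Q*Q = Q²)
-697 - 268*j(-2)*A(3)*(-4) = -697 - 268*5*(-2)*3²*(-4) = -697 - (-2680)*9*(-4) = -697 - (-2680)*(-36) = -697 - 268*360 = -697 - 96480 = -97177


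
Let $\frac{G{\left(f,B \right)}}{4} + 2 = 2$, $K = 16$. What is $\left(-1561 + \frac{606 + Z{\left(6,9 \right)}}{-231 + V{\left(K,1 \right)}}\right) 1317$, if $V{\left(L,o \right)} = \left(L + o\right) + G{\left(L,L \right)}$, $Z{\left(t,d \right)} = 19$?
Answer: $- \frac{440772243}{214} \approx -2.0597 \cdot 10^{6}$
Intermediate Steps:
$G{\left(f,B \right)} = 0$ ($G{\left(f,B \right)} = -8 + 4 \cdot 2 = -8 + 8 = 0$)
$V{\left(L,o \right)} = L + o$ ($V{\left(L,o \right)} = \left(L + o\right) + 0 = L + o$)
$\left(-1561 + \frac{606 + Z{\left(6,9 \right)}}{-231 + V{\left(K,1 \right)}}\right) 1317 = \left(-1561 + \frac{606 + 19}{-231 + \left(16 + 1\right)}\right) 1317 = \left(-1561 + \frac{625}{-231 + 17}\right) 1317 = \left(-1561 + \frac{625}{-214}\right) 1317 = \left(-1561 + 625 \left(- \frac{1}{214}\right)\right) 1317 = \left(-1561 - \frac{625}{214}\right) 1317 = \left(- \frac{334679}{214}\right) 1317 = - \frac{440772243}{214}$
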